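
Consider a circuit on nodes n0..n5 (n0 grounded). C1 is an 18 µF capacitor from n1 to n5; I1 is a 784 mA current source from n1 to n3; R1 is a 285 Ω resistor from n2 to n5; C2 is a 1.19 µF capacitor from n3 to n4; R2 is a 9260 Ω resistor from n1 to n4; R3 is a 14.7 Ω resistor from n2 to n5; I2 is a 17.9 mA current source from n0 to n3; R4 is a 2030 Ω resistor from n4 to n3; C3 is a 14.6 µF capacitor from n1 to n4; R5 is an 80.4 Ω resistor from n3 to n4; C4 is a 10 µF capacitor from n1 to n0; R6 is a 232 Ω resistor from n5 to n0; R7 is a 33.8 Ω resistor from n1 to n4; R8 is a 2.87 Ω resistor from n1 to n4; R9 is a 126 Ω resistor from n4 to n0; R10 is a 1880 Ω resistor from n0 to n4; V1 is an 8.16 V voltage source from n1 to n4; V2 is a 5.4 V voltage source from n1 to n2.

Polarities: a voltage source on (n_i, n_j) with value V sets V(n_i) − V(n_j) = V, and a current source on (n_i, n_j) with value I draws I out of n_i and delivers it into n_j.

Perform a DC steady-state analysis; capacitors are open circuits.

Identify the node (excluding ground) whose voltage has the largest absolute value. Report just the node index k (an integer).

Element admittances at DC:
  Y(C1) = 0.000 S between n1,n5
  I1: injects 0.784 A into n3 (from n1)
  Y(R1) = 0.003509 S between n2,n5
  Y(C2) = 0.000 S between n3,n4
  Y(R2) = 0.0001080 S between n1,n4
  Y(R3) = 0.06803 S between n2,n5
  I2: injects 0.0179 A into n3 (from n0)
  Y(R4) = 0.0004926 S between n4,n3
  Y(C3) = 0.000 S between n1,n4
  Y(R5) = 0.01244 S between n3,n4
  Y(C4) = 0.000 S between n1,n0
  Y(R6) = 0.004310 S between n5,n0
  Y(R7) = 0.02959 S between n1,n4
  Y(R8) = 0.3484 S between n1,n4
  Y(R9) = 0.007937 S between n4,n0
  Y(R10) = 0.0005319 S between n0,n4
  V1: constraint V(n1)−V(n4) = 8.16
  V2: constraint V(n1)−V(n2) = 5.4
Assemble and solve the 7×7 MNA system:
  V(n1)=8.693  V(n2)=3.293  V(n3)=62.55  V(n4)=0.5329  V(n5)=3.106
  i(V1)=-3.883  i(V2)=0.01339

3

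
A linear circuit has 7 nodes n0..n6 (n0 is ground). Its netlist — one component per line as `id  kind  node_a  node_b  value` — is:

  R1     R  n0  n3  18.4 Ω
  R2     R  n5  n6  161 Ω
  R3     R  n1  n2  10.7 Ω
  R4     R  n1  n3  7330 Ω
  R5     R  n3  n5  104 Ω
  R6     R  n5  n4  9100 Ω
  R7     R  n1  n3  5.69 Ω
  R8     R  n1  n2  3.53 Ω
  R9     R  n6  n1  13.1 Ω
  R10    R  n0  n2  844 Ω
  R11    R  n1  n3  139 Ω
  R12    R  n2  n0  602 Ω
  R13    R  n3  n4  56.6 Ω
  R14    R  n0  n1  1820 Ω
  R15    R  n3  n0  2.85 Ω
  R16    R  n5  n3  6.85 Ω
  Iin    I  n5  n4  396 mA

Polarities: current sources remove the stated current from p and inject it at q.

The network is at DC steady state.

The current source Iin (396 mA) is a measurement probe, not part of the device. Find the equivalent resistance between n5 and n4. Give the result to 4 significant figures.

R_eq = 62.37 Ω

MNA unknowns: 6 node voltages V₁..V_6
R1: Y=0.05435 on G[0,3]
R2: Y=0.006211 on G[5,6]
R3: Y=0.09346 on G[1,2]
R4: Y=0.0001364 on G[1,3]
R5: Y=0.009615 on G[3,5]
R6: Y=0.0001099 on G[5,4]
R7: Y=0.1757 on G[1,3]
R8: Y=0.2833 on G[1,2]
R9: Y=0.07634 on G[6,1]
R10: Y=0.001185 on G[0,2]
R11: Y=0.007194 on G[1,3]
R12: Y=0.001661 on G[2,0]
R13: Y=0.01767 on G[3,4]
R14: Y=0.0005495 on G[0,1]
R15: Y=0.3509 on G[3,0]
R16: Y=0.1460 on G[5,3]
Iin: z[5]−=0.396, z[4]+=0.396
solve → V1=-0.07233, V2=-0.07179, V3=0.0006023, V4=22.26, V5=-2.440, V6=-0.2505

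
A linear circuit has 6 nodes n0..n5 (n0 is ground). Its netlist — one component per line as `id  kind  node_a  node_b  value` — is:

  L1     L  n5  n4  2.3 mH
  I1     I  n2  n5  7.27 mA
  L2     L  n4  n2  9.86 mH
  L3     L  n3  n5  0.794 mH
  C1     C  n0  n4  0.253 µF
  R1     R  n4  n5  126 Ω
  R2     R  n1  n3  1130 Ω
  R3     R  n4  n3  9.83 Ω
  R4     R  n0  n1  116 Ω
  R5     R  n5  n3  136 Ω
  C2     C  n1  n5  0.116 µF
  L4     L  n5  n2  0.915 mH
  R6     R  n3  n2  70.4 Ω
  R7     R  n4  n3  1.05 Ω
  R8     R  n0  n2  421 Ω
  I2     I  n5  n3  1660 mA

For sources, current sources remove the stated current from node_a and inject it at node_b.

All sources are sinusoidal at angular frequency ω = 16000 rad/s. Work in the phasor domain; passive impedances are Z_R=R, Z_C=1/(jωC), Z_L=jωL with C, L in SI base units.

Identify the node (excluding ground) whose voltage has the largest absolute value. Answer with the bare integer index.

Element admittances at ω=16000 rad/s:
  Y(L1) = 0.000-0.02717j S between n5,n4
  I1: injects 0.00727 A into n5 (from n2)
  Y(L2) = 0.000-0.006339j S between n4,n2
  Y(L3) = 0.000-0.07872j S between n3,n5
  Y(C1) = 0.000+0.004048j S between n0,n4
  Y(R1) = 0.007937+0.000j S between n4,n5
  Y(R2) = 0.0008850+0.000j S between n1,n3
  Y(R3) = 0.1017+0.000j S between n4,n3
  Y(R4) = 0.008621+0.000j S between n0,n1
  Y(R5) = 0.007353+0.000j S between n5,n3
  Y(C2) = 0.000+0.001856j S between n1,n5
  Y(L4) = 0.000-0.06831j S between n5,n2
  Y(R6) = 0.01420+0.000j S between n3,n2
  Y(R7) = 0.9524+0.000j S between n4,n3
  Y(R8) = 0.002375+0.000j S between n0,n2
  I2: injects 1.66 A into n3 (from n5)
Assemble and solve the 5×5 MNA system:
  V(n1)=2.326+0.1288j  V(n2)=-1.227-7.421j  V(n3)=4.515+4.242j  V(n4)=4.080+4.234j  V(n5)=0.9634-9.633j

5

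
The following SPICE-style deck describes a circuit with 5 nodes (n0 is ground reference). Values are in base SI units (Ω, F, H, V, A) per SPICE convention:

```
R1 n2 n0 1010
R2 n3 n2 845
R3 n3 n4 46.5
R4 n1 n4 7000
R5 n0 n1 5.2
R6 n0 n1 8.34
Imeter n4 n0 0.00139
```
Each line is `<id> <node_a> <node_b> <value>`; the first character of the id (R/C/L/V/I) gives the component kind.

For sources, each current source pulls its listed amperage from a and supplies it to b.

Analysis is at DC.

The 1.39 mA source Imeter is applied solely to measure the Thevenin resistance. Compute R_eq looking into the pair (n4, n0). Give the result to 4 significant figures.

Apply KCL at each of the 4 non-ground nodes and solve the resulting linear system.
Node n1: branches {R4, R5, R6} → V_1 = -0.0009507
Node n2: branches {R1, R2} → V_2 = -1.104
Node n3: branches {R2, R3} → V_3 = -2.028
Node n4: branches {R3, R4, Imeter} → V_4 = -2.079

R_eq = 1495. Ω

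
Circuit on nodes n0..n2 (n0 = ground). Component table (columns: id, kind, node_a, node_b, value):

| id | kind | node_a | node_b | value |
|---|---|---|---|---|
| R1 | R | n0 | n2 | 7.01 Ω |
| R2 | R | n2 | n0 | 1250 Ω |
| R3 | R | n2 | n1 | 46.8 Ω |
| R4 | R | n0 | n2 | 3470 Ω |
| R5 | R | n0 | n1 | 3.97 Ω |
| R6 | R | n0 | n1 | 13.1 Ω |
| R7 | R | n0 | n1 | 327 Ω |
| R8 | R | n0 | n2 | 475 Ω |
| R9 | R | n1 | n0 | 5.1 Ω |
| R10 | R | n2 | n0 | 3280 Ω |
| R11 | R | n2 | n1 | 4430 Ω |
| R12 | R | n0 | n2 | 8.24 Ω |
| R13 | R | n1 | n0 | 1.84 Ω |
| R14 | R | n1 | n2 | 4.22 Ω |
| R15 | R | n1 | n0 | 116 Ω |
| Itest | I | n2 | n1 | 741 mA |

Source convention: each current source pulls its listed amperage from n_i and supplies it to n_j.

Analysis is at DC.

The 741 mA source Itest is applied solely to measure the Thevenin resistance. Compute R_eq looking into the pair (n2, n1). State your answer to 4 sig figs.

Apply KCL at each of the 2 non-ground nodes and solve the resulting linear system.
Node n1: branches {R3, R5, R6, R7, R9, R11, R13, R14, R15, Itest} → V_1 = 0.3112
Node n2: branches {R1, R2, R3, R4, R8, R10, R11, R12, R14, Itest} → V_2 = -1.256

R_eq = 2.114 Ω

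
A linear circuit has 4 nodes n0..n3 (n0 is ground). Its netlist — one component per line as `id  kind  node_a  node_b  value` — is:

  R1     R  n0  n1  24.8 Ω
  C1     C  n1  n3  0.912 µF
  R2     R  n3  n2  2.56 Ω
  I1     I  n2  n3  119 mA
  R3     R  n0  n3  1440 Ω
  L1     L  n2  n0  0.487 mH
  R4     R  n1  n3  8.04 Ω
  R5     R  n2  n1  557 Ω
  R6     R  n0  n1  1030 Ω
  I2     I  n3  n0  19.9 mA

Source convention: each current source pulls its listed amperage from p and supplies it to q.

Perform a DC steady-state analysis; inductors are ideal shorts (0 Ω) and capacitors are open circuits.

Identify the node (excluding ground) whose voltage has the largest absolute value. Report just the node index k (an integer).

3

MNA unknowns: 3 node voltages V₁..V_3 plus 1 source current (L1)
R1: Y=0.04032 on G[0,1]
C1: Y=0.000 on G[1,3]
R2: Y=0.3906 on G[3,2]
I1: z[2]−=0.119, z[3]+=0.119
R3: Y=0.0006944 on G[0,3]
L1: row V2−V0=0, i_L1 at 2,0
R4: Y=0.1244 on G[1,3]
R5: Y=0.001795 on G[2,1]
R6: Y=0.0009709 on G[0,1]
I2: z[3]−=0.0199, z[0]+=0.0199
solve → V1=0.1739, V2=0.000, V3=0.2341
aux → i_L1=-0.02724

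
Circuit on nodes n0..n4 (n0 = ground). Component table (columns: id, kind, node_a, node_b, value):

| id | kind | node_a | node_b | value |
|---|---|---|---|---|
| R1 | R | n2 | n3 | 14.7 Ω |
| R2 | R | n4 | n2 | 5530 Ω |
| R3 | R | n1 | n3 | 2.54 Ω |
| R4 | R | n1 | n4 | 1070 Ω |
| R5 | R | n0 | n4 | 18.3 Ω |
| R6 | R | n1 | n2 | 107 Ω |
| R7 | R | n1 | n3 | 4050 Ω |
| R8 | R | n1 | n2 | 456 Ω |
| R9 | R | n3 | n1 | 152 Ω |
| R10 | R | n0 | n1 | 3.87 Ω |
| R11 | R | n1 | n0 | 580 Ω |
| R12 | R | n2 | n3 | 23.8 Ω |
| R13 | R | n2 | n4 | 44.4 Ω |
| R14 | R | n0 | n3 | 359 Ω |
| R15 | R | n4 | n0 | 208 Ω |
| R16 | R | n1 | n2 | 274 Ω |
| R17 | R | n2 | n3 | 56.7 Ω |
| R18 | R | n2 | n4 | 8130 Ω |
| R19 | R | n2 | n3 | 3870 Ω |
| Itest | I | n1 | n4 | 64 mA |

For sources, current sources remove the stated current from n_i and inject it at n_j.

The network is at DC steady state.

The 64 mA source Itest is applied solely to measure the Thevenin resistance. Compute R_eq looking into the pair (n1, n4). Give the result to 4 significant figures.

R_eq = 14.63 Ω

Element admittances at DC:
  Y(R1) = 0.06803 S between n2,n3
  Y(R2) = 0.0001808 S between n4,n2
  Y(R3) = 0.3937 S between n1,n3
  Y(R4) = 0.0009346 S between n1,n4
  Y(R5) = 0.05464 S between n0,n4
  Y(R6) = 0.009346 S between n1,n2
  Y(R7) = 0.0002469 S between n1,n3
  Y(R8) = 0.002193 S between n1,n2
  Y(R9) = 0.006579 S between n3,n1
  Y(R10) = 0.2584 S between n0,n1
  Y(R11) = 0.001724 S between n1,n0
  Y(R12) = 0.04202 S between n2,n3
  Y(R13) = 0.02252 S between n2,n4
  Y(R14) = 0.002786 S between n0,n3
  Y(R15) = 0.004808 S between n4,n0
  Y(R16) = 0.003650 S between n1,n2
  Y(R17) = 0.01764 S between n2,n3
  Y(R18) = 0.0001230 S between n2,n4
  Y(R19) = 0.0002584 S between n2,n3
  Itest: injects 0.064 A into n4 (from n1)
Assemble and solve the 4×4 MNA system:
  V(n1)=-0.1730  V(n2)=-0.01402  V(n3)=-0.1338  V(n4)=0.7633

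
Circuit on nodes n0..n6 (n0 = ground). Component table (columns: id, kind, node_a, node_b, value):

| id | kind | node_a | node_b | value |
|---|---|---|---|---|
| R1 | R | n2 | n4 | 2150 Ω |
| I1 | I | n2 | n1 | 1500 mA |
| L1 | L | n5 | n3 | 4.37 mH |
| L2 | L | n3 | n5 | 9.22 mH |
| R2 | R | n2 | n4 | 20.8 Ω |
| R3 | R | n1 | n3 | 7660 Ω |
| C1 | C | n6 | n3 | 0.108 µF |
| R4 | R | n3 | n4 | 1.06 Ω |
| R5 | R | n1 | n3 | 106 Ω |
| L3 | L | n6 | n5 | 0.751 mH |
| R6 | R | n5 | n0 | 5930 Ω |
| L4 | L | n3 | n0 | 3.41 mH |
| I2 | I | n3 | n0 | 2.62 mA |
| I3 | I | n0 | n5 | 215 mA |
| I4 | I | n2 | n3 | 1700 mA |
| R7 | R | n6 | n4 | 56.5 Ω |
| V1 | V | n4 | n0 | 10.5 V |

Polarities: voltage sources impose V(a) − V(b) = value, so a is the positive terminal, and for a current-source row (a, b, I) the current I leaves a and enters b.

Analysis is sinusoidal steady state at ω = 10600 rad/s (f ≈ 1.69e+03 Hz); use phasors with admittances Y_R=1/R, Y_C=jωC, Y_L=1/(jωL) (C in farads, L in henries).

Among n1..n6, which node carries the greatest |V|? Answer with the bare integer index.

Apply KCL at each of the 6 non-ground nodes and solve the resulting linear system.
Node n1: branches {I1, R3, R5} → V_1 = 170.8+0.3513j
Node n2: branches {R1, I1, R2, I4} → V_2 = -55.42+0.000j
Node n3: branches {L1, L2, R3, C1, R4, R5, L4, I2, I4} → V_3 = 14.00+0.3513j
Node n4: branches {R1, R2, R4, R7, V1} → V_4 = 10.50+0.000j
Node n5: branches {L1, L2, L3, R6, I3} → V_5 = 15.83+3.903j
Node n6: branches {C1, L3, R7} → V_6 = 16.29+3.113j
Source currents: i(V1)=0.2000+0.3865j

1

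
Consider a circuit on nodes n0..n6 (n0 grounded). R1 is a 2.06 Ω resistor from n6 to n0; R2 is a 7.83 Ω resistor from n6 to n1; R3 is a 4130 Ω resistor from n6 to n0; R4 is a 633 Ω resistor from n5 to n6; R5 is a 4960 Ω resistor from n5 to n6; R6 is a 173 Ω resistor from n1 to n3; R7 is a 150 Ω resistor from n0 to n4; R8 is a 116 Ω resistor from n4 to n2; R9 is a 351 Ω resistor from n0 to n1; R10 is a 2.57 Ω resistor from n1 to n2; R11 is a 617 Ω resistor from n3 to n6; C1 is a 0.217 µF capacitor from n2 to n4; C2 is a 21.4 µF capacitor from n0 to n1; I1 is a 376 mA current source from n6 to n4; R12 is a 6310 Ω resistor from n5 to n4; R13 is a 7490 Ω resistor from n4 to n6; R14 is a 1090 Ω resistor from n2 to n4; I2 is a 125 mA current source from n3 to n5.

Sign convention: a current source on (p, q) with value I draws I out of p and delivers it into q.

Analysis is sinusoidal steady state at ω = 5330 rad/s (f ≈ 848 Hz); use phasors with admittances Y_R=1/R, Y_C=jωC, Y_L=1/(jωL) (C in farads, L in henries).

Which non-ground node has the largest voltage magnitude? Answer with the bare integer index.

5

MNA unknowns: 6 node voltages V₁..V_6
R1: Y=0.4854+0.000j on G[6,0]
R2: Y=0.1277+0.000j on G[6,1]
R3: Y=0.0002421+0.000j on G[6,0]
R4: Y=0.001580+0.000j on G[5,6]
R5: Y=0.0002016+0.000j on G[5,6]
R6: Y=0.005780+0.000j on G[1,3]
R7: Y=0.006667+0.000j on G[0,4]
R8: Y=0.008621+0.000j on G[4,2]
R9: Y=0.002849+0.000j on G[0,1]
R10: Y=0.3891+0.000j on G[1,2]
R11: Y=0.001621+0.000j on G[3,6]
C1: Y=0.000+0.001157j on G[2,4]
C2: Y=0.000+0.1141j on G[0,1]
I1: z[6]−=0.376, z[4]+=0.376
R12: Y=0.0001585+0.000j on G[5,4]
R13: Y=0.0001335+0.000j on G[4,6]
R14: Y=0.0009174+0.000j on G[2,4]
I2: z[3]−=0.125, z[5]+=0.125
solve → V1=0.3354-0.2510j, V2=0.9021-0.2200j, V3=-16.71-0.2077j, V4=23.84-1.738j, V5=66.03-0.1910j, V6=-0.3881-0.05343j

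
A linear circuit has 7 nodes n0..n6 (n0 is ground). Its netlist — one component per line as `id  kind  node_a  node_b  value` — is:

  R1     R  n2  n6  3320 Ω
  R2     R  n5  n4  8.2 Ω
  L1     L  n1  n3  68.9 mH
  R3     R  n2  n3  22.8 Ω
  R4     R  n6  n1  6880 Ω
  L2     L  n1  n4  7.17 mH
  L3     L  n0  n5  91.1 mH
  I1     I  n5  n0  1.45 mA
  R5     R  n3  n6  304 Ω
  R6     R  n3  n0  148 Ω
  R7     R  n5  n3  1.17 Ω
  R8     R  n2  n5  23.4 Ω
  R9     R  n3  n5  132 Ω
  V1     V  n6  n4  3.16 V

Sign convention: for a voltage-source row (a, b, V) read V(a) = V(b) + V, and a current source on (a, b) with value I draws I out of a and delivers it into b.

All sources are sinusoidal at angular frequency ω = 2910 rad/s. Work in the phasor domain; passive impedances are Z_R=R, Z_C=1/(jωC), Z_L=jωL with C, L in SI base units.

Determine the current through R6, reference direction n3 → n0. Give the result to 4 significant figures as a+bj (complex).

-0.001081-0.0006530j A

Apply KCL at each of the 6 non-ground nodes and solve the resulting linear system.
Node n1: branches {L1, R4, L2} → V_1 = -0.2535-0.09245j
Node n2: branches {R1, R3, R8} → V_2 = -0.1558-0.09727j
Node n3: branches {L1, R3, R5, R6, R7, R9} → V_3 = -0.1600-0.09664j
Node n4: branches {R2, L2, V1} → V_4 = -0.2633-0.1016j
Node n5: branches {R2, L3, I1, R7, R8, R9} → V_5 = -0.1731-0.09789j
Node n6: branches {R1, R4, R5, V1} → V_6 = 2.897-0.1016j
Source currents: i(V1)=-0.01143+1.884e-05j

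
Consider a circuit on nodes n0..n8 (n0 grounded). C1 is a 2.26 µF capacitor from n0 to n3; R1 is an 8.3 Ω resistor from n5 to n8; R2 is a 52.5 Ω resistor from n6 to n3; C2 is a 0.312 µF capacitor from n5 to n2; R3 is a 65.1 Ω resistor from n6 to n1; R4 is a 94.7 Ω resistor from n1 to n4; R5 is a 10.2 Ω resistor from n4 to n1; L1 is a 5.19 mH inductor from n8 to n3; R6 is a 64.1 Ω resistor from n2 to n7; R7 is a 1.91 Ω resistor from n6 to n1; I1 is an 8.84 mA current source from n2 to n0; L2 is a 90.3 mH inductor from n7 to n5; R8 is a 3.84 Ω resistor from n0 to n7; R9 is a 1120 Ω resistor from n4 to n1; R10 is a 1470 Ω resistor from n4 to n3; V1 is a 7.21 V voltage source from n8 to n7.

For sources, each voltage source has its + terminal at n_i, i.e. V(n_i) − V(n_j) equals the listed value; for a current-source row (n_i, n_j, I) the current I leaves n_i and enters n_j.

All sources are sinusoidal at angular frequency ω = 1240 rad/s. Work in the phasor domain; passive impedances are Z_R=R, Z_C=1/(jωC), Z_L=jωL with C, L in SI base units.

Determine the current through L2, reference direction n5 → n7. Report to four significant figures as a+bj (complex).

Element admittances at ω=1240 rad/s:
  Y(C1) = 0.000+0.002802j S between n0,n3
  Y(R1) = 0.1205+0.000j S between n5,n8
  Y(R2) = 0.01905+0.000j S between n6,n3
  Y(C2) = 0.000+0.0003869j S between n5,n2
  Y(R3) = 0.01536+0.000j S between n6,n1
  Y(R4) = 0.01056+0.000j S between n1,n4
  Y(R5) = 0.09804+0.000j S between n4,n1
  Y(L1) = 0.000-0.1554j S between n8,n3
  Y(R6) = 0.01560+0.000j S between n2,n7
  Y(R7) = 0.5236+0.000j S between n6,n1
  I1: injects 0.00884 A into n0 (from n2)
  Y(L2) = 0.000-0.008931j S between n7,n5
  Y(R8) = 0.2604+0.000j S between n0,n7
  Y(R9) = 0.0008929+0.000j S between n4,n1
  Y(R10) = 0.0006803+0.000j S between n4,n3
  V1: constraint V(n8)−V(n7) = 7.21
Assemble and solve the 9×9 MNA system:
  V(n1)=7.307-0.08008j  V(n2)=-0.6093+0.1135j  V(n3)=7.307-0.08008j  V(n4)=7.307-0.08008j  V(n5)=7.139+0.4282j  V(n6)=7.307-0.08008j  V(n7)=-0.03481-0.07863j  V(n8)=7.175-0.07863j
  i(V1)=-0.004629+0.04059j

0.004527-0.06406j A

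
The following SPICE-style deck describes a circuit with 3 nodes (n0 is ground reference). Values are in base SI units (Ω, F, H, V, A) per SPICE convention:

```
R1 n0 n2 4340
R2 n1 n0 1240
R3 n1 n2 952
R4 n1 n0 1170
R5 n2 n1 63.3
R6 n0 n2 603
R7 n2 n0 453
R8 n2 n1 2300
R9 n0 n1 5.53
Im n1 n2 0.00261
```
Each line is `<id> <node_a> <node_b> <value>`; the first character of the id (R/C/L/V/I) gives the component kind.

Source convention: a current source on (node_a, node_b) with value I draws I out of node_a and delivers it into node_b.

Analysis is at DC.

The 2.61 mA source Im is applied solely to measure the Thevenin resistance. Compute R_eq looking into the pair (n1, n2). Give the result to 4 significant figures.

Element admittances at DC:
  Y(R1) = 0.0002304 S between n0,n2
  Y(R2) = 0.0008065 S between n1,n0
  Y(R3) = 0.001050 S between n1,n2
  Y(R4) = 0.0008547 S between n1,n0
  Y(R5) = 0.01580 S between n2,n1
  Y(R6) = 0.001658 S between n0,n2
  Y(R7) = 0.002208 S between n2,n0
  Y(R8) = 0.0004348 S between n2,n1
  Y(R9) = 0.1808 S between n0,n1
  Im: injects 0.00261 A into n2 (from n1)
Assemble and solve the 2×2 MNA system:
  V(n1)=-0.002691  V(n2)=0.1199

R_eq = 46.97 Ω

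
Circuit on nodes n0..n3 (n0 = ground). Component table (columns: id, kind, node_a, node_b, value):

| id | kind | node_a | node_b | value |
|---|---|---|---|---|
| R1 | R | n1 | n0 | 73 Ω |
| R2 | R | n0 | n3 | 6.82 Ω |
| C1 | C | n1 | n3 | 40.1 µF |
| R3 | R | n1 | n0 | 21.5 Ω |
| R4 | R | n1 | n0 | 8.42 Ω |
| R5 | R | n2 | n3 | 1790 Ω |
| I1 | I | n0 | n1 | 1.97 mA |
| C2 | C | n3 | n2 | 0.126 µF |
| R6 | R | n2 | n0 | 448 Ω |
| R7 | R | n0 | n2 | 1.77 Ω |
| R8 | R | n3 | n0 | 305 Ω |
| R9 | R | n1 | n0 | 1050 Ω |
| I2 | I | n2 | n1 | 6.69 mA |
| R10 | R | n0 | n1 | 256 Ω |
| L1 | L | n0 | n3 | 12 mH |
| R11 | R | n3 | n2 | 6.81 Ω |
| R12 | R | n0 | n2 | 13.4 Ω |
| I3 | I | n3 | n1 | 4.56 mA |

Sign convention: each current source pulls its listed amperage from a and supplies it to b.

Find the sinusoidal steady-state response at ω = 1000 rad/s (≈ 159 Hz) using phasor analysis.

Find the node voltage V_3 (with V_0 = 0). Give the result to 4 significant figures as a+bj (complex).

Element admittances at ω=1000 rad/s:
  Y(R1) = 0.01370+0.000j S between n1,n0
  Y(R2) = 0.1466+0.000j S between n0,n3
  Y(C1) = 0.000+0.04010j S between n1,n3
  Y(R3) = 0.04651+0.000j S between n1,n0
  Y(R4) = 0.1188+0.000j S between n1,n0
  Y(R5) = 0.0005587+0.000j S between n2,n3
  I1: injects 0.00197 A into n1 (from n0)
  Y(C2) = 0.000+0.0001260j S between n3,n2
  Y(R6) = 0.002232+0.000j S between n2,n0
  Y(R7) = 0.5650+0.000j S between n0,n2
  Y(R8) = 0.003279+0.000j S between n3,n0
  Y(R9) = 0.0009524+0.000j S between n1,n0
  I2: injects 0.00669 A into n1 (from n2)
  Y(R10) = 0.003906+0.000j S between n0,n1
  Y(L1) = 0.000-0.08333j S between n0,n3
  Y(R11) = 0.1468+0.000j S between n3,n2
  Y(R12) = 0.07463+0.000j S between n0,n2
  I3: injects 0.00456 A into n1 (from n3)
Assemble and solve the 3×3 MNA system:
  V(n1)=0.06635-0.01880j  V(n2)=-0.01218+0.001248j  V(n3)=-0.01981+0.006691j

-0.01981+0.006691j V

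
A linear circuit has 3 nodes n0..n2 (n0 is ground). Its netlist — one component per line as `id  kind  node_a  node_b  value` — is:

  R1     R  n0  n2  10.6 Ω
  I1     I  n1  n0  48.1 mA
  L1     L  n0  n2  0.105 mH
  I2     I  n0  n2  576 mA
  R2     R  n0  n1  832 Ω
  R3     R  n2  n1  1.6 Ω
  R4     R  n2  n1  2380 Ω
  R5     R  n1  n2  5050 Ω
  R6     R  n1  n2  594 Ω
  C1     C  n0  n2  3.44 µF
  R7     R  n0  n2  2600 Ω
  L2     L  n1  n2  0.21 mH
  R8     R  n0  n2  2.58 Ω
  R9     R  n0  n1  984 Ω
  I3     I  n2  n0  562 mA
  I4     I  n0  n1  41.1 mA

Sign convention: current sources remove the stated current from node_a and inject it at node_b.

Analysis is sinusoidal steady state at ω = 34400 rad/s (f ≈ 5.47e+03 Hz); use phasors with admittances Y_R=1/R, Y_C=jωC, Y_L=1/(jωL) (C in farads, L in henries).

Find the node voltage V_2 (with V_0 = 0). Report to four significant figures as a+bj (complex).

0.01309+0.004294j V

MNA unknowns: 2 node voltages V₁..V_2
R1: Y=0.09434+0.000j on G[0,2]
I1: z[1]−=0.0481, z[0]+=0.0481
L1: Y=0.000-0.2769j on G[0,2]
I2: z[0]−=0.576, z[2]+=0.576
R2: Y=0.001202+0.000j on G[0,1]
R3: Y=0.6250+0.000j on G[2,1]
R4: Y=0.0004202+0.000j on G[2,1]
R5: Y=0.0001980+0.000j on G[1,2]
R6: Y=0.001684+0.000j on G[1,2]
C1: Y=0.000+0.1183j on G[0,2]
R7: Y=0.0003846+0.000j on G[0,2]
L2: Y=0.000-0.1384j on G[1,2]
R8: Y=0.3876+0.000j on G[0,2]
R9: Y=0.001016+0.000j on G[0,1]
I3: z[2]−=0.562, z[0]+=0.562
I4: z[0]−=0.0411, z[1]+=0.0411
solve → V1=0.002443+0.001937j, V2=0.01309+0.004294j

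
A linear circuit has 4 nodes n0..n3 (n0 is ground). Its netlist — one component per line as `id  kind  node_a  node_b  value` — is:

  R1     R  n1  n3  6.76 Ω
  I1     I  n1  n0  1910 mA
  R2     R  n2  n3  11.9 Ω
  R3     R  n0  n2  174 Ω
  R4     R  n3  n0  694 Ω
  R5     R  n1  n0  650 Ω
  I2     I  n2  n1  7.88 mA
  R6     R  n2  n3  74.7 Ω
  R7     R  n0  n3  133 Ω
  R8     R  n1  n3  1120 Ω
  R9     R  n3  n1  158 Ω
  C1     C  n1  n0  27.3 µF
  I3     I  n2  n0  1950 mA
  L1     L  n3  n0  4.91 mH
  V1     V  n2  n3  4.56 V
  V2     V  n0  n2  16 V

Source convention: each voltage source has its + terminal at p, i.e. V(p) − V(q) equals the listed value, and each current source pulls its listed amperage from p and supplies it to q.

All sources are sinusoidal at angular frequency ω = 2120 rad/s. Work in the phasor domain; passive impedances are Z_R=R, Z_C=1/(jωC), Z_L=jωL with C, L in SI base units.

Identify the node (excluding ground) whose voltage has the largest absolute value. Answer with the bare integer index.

Apply KCL at each of the 3 non-ground nodes and solve the resulting linear system.
Node n1: branches {R1, I1, R5, I2, R8, R9, C1} → V_1 = -28.60+10.56j
Node n2: branches {R2, R3, I2, R6, I3, V1, V2} → V_2 = -16.00+0.000j
Node n3: branches {R1, R2, R4, R6, R7, R8, R9, L1, V1} → V_3 = -20.56+0.000j
Source currents: i(V1)=0.6184+0.3364j, i(V2)=2.929+0.3364j

1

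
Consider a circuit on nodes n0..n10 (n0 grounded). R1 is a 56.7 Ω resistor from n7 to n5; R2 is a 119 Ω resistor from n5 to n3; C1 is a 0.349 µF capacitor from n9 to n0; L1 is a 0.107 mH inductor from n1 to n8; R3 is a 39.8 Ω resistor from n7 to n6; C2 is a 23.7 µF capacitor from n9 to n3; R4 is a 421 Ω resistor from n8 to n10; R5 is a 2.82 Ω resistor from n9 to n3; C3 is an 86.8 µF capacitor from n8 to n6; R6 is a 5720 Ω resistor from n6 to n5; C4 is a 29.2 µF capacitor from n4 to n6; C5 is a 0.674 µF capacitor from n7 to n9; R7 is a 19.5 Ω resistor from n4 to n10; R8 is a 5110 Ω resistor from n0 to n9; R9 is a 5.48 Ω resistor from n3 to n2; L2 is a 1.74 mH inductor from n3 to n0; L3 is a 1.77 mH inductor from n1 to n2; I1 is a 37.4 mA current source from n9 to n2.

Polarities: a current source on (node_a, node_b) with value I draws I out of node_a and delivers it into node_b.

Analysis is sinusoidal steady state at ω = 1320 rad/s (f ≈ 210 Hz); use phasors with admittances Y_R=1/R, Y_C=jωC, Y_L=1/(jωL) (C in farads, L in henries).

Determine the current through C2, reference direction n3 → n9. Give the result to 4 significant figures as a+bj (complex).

0.0003133+0.003269j A

Apply KCL at each of the 10 non-ground nodes and solve the resulting linear system.
Node n1: branches {L1, L3} → V_1 = 0.2002-0.003311j
Node n2: branches {R9, L3, I1} → V_2 = 0.1997-0.001121j
Node n3: branches {R2, C2, R5, R9, L2} → V_3 = -0.0001061+5.767e-05j
Node n4: branches {C4, R7} → V_4 = 0.1977+0.004540j
Node n5: branches {R1, R2, R6} → V_5 = 0.1100-0.002522j
Node n6: branches {R3, C3, R6, C4} → V_6 = 0.1982+0.004687j
Node n7: branches {R1, R3, C5} → V_7 = 0.1615-0.003822j
Node n8: branches {L1, R4, C3} → V_8 = 0.2002-0.003443j
Node n9: branches {C1, C2, R5, C5, R8, I1} → V_9 = -0.1046+0.01007j
Node n10: branches {R4, R7} → V_10 = 0.1978+0.004186j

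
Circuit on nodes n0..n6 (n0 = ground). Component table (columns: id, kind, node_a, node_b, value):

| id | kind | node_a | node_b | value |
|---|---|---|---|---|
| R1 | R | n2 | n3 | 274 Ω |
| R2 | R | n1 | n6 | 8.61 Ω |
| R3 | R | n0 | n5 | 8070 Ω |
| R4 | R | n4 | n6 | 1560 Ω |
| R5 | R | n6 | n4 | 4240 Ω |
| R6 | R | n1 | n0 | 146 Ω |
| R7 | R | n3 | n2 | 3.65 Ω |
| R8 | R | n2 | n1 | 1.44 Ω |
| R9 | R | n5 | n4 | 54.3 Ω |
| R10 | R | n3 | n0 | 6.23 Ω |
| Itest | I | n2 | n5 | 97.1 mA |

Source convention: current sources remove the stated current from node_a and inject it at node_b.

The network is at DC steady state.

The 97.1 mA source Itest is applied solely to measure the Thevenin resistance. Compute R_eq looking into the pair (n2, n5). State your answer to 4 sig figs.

R_eq = 1048. Ω

Apply KCL at each of the 6 non-ground nodes and solve the resulting linear system.
Node n1: branches {R2, R6, R8} → V_1 = -0.002042
Node n2: branches {R1, R7, R8, Itest} → V_2 = -0.1237
Node n3: branches {R1, R7, R10} → V_3 = -0.07841
Node n4: branches {R4, R5, R9} → V_4 = 97.09
Node n5: branches {R3, R9, Itest} → V_5 = 101.7
Node n6: branches {R2, R4, R5} → V_6 = 0.7255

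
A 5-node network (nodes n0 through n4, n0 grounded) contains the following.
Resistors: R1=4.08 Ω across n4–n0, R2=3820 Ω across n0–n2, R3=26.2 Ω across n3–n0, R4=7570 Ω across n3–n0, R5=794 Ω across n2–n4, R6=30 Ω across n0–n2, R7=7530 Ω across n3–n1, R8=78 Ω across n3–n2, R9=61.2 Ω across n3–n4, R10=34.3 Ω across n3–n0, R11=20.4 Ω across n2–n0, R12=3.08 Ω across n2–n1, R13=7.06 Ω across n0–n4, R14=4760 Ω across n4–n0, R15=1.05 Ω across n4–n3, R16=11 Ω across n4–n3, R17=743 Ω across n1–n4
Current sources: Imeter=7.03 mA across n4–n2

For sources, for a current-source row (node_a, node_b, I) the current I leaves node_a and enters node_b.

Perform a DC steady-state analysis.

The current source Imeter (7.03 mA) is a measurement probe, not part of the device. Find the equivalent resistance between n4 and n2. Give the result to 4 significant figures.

MNA unknowns: 4 node voltages V₁..V_4
R1: Y=0.2451 on G[4,0]
R2: Y=0.0002618 on G[0,2]
R3: Y=0.03817 on G[3,0]
R4: Y=0.0001321 on G[3,0]
R5: Y=0.001259 on G[2,4]
R6: Y=0.03333 on G[0,2]
R7: Y=0.0001328 on G[3,1]
R8: Y=0.01282 on G[3,2]
R9: Y=0.01634 on G[3,4]
R10: Y=0.02915 on G[3,0]
R11: Y=0.04902 on G[2,0]
R12: Y=0.3247 on G[2,1]
R13: Y=0.1416 on G[0,4]
R14: Y=0.0002101 on G[4,0]
R15: Y=0.9524 on G[4,3]
R16: Y=0.09091 on G[4,3]
R17: Y=0.001346 on G[1,4]
Imeter: z[4]−=0.00703, z[2]+=0.00703
solve → V1=0.06941, V2=0.06979, V3=-0.01124, V4=-0.01294

R_eq = 11.77 Ω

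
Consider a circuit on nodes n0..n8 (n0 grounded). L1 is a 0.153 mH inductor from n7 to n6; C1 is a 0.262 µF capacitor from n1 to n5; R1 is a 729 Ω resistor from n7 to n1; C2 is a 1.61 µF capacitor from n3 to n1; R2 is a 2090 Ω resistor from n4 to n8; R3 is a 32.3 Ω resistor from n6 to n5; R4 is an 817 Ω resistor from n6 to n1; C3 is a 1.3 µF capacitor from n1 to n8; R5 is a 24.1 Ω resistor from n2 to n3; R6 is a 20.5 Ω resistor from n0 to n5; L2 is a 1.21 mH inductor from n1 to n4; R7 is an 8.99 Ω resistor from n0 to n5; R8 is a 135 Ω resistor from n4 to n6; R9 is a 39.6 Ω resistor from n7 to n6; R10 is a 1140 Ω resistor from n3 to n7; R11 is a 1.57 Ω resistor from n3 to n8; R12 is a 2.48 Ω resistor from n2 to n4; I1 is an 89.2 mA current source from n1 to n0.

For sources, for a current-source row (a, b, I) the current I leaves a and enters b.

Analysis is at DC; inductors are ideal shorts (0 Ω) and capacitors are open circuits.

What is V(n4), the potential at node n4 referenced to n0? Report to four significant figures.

Apply KCL at each of the 8 non-ground nodes and solve the resulting linear system.
Node n1: branches {C1, R1, C2, R4, C3, L2, I1} → V_1 = -11.65
Node n2: branches {R5, R12} → V_2 = -11.63
Node n3: branches {C2, R5, R10, R11} → V_3 = -11.47
Node n4: branches {R2, L2, R8, R12} → V_4 = -11.65
Node n5: branches {C1, R3, R6, R7} → V_5 = -0.5574
Node n6: branches {L1, R3, R4, R8, R9} → V_6 = -3.439
Node n7: branches {L1, R1, R9, R10} → V_7 = -3.439
Node n8: branches {R2, C3, R11} → V_8 = -11.47
Source currents: i(L1)=-0.01831, i(L2)=-0.06788

-11.65 V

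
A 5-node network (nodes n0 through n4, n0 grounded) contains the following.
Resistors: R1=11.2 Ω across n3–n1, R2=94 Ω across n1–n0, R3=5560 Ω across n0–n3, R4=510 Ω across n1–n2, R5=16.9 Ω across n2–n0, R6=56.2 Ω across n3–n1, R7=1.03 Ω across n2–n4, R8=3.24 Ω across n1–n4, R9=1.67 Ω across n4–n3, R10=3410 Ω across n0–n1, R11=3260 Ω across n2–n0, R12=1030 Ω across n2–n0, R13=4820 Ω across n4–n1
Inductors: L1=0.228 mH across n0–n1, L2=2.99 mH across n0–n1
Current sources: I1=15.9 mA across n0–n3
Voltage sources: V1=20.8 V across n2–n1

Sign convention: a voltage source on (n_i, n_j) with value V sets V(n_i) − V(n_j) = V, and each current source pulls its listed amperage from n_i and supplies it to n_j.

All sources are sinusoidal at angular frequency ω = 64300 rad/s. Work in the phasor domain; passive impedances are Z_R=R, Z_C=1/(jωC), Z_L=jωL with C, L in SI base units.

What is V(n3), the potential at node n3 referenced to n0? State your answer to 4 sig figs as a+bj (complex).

4.061-8.684j V

Element admittances at ω=64300 rad/s:
  Y(R1) = 0.08929+0.000j S between n3,n1
  Y(R2) = 0.01064+0.000j S between n1,n0
  Y(L1) = 0.000-0.06821j S between n0,n1
  Y(R3) = 0.0001799+0.000j S between n0,n3
  Y(R4) = 0.001961+0.000j S between n1,n2
  Y(R5) = 0.05917+0.000j S between n2,n0
  Y(R6) = 0.01779+0.000j S between n3,n1
  Y(R7) = 0.9709+0.000j S between n2,n4
  Y(R8) = 0.3086+0.000j S between n1,n4
  Y(R9) = 0.5988+0.000j S between n4,n3
  Y(R10) = 0.0002933+0.000j S between n0,n1
  Y(R11) = 0.0003067+0.000j S between n2,n0
  I1: injects 0.0159 A into n3 (from n0)
  Y(R12) = 0.0009709+0.000j S between n2,n0
  Y(L2) = 0.000-0.005201j S between n0,n1
  Y(R13) = 0.0002075+0.000j S between n4,n1
  V1: constraint V(n2)−V(n1) = 20.8
Assemble and solve the 5×5 MNA system:
  V(n1)=-8.468-8.687j  V(n2)=12.33-8.687j  V(n3)=4.061-8.684j  V(n4)=6.276-8.686j
  i(V1)=-6.666+0.5261j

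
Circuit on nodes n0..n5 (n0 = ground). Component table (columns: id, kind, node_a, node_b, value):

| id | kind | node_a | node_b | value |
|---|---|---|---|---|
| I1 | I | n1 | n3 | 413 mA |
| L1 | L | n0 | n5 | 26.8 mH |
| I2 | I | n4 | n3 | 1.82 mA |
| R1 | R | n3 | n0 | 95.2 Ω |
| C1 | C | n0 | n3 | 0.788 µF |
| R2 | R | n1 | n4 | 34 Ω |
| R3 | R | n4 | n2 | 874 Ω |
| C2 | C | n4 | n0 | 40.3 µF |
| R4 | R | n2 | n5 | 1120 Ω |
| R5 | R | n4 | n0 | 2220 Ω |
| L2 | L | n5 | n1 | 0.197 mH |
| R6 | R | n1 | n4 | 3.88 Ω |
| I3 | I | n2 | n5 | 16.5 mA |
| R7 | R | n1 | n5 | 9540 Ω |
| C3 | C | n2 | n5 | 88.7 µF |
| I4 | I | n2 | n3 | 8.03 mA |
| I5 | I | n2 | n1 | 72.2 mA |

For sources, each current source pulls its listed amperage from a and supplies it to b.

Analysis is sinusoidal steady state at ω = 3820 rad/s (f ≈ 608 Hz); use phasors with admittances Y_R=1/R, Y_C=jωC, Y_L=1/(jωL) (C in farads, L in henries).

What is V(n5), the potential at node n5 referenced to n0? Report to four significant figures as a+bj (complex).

-1.656+2.787j V

MNA unknowns: 5 node voltages V₁..V_5
I1: z[1]−=0.413, z[3]+=0.413
L1: Y=0.000-0.009768j on G[0,5]
I2: z[4]−=0.00182, z[3]+=0.00182
R1: Y=0.01050+0.000j on G[3,0]
C1: Y=0.000+0.003010j on G[0,3]
R2: Y=0.02941+0.000j on G[1,4]
R3: Y=0.001144+0.000j on G[4,2]
C2: Y=0.000+0.1539j on G[4,0]
R4: Y=0.0008929+0.000j on G[2,5]
R5: Y=0.0004505+0.000j on G[4,0]
L2: Y=0.000-1.329j on G[5,1]
R6: Y=0.2577+0.000j on G[1,4]
I3: z[2]−=0.0165, z[5]+=0.0165
R7: Y=0.0001048+0.000j on G[1,5]
C3: Y=0.000+0.3388j on G[2,5]
I4: z[2]−=0.00803, z[3]+=0.00803
I5: z[2]−=0.0722, z[1]+=0.0722
solve → V1=-1.669+2.866j, V2=-1.657+3.067j, V3=37.20-10.66j, V4=-0.1136+2.923j, V5=-1.656+2.787j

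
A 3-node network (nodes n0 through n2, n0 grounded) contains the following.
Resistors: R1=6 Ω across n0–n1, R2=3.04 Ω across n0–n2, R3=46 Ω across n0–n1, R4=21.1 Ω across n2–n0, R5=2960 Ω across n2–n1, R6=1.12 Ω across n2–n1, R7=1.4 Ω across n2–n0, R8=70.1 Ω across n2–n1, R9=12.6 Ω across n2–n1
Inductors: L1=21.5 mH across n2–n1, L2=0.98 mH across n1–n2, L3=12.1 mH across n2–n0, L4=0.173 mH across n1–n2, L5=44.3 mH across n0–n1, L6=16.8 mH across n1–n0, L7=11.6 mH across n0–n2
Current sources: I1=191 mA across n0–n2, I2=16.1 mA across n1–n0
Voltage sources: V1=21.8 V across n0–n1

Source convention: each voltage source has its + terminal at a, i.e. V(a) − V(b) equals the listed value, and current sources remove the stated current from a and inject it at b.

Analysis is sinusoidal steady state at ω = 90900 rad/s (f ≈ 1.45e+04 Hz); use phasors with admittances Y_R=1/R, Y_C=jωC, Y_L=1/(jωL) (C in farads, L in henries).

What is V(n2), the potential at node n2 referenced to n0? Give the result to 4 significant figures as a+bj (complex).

-10.28+0.4086j V

Element admittances at ω=90900 rad/s:
  Y(R1) = 0.1667+0.000j S between n0,n1
  Y(L1) = 0.000-0.0005117j S between n2,n1
  Y(R2) = 0.3289+0.000j S between n0,n2
  Y(L2) = 0.000-0.01123j S between n1,n2
  Y(R3) = 0.02174+0.000j S between n0,n1
  Y(R4) = 0.04739+0.000j S between n2,n0
  Y(L3) = 0.000-0.0009092j S between n2,n0
  Y(R5) = 0.0003378+0.000j S between n2,n1
  Y(L4) = 0.000-0.06359j S between n1,n2
  I1: injects 0.191 A into n2 (from n0)
  Y(L5) = 0.000-0.0002483j S between n0,n1
  Y(R6) = 0.8929+0.000j S between n2,n1
  I2: injects 0.0161 A into n0 (from n1)
  Y(L6) = 0.000-0.0006548j S between n1,n0
  Y(R7) = 0.7143+0.000j S between n2,n0
  Y(R8) = 0.01427+0.000j S between n2,n1
  Y(L7) = 0.000-0.0009484j S between n0,n2
  Y(R9) = 0.07937+0.000j S between n2,n1
  V1: constraint V(n0)−V(n1) = 21.8
Assemble and solve the 3×3 MNA system:
  V(n1)=-21.80+0.000j  V(n2)=-10.28+0.4086j
  i(V1)=-15.49+0.4844j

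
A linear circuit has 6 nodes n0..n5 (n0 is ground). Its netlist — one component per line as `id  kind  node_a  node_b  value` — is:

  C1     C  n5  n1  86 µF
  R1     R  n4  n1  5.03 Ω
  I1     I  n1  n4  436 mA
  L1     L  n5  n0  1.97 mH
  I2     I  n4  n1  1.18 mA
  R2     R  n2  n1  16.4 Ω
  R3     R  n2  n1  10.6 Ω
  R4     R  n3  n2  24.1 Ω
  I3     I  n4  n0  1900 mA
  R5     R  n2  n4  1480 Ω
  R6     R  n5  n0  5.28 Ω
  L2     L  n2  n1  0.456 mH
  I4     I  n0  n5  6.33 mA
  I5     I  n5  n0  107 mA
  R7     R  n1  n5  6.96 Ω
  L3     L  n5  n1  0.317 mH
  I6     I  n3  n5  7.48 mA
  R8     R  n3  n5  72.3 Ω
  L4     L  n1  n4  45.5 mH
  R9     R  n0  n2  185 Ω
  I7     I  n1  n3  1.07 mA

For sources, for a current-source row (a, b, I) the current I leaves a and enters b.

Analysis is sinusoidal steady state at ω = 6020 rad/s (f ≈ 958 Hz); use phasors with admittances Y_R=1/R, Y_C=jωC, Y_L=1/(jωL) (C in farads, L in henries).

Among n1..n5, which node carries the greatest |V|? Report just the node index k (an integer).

Apply KCL at each of the 5 non-ground nodes and solve the resulting linear system.
Node n1: branches {C1, R1, I1, I2, R2, R3, L2, R7, L3, L4, I7} → V_1 = -20.05-4.020j
Node n2: branches {R2, R3, R4, R5, L2, R9} → V_2 = -19.87-3.500j
Node n3: branches {R4, I6, R8, I7} → V_3 = -17.12-3.532j
Node n4: branches {R1, I1, I2, I3, R5, L4} → V_4 = -27.39-4.153j
Node n5: branches {C1, L1, R6, I4, I5, R7, L3, I6, R8} → V_5 = -8.380-3.631j

4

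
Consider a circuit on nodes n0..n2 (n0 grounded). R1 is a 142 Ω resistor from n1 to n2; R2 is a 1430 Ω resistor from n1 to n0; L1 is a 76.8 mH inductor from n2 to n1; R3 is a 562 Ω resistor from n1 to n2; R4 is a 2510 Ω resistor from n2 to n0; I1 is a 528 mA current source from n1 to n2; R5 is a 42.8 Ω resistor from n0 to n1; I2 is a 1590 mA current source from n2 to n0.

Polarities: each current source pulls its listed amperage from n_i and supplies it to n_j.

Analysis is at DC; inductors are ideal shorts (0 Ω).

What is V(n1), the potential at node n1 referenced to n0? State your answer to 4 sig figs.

Element admittances at DC:
  Y(R1) = 0.007042 S between n1,n2
  Y(R2) = 0.0006993 S between n1,n0
  L1: short n2↔n1 (DC inductor)
  Y(R3) = 0.001779 S between n1,n2
  Y(R4) = 0.0003984 S between n2,n0
  I1: injects 0.528 A into n2 (from n1)
  Y(R5) = 0.02336 S between n0,n1
  I2: injects 1.59 A into n0 (from n2)
Assemble and solve the 3×3 MNA system:
  V(n1)=-65.00  V(n2)=-65.00
  i(L1)=-1.036

-65.00 V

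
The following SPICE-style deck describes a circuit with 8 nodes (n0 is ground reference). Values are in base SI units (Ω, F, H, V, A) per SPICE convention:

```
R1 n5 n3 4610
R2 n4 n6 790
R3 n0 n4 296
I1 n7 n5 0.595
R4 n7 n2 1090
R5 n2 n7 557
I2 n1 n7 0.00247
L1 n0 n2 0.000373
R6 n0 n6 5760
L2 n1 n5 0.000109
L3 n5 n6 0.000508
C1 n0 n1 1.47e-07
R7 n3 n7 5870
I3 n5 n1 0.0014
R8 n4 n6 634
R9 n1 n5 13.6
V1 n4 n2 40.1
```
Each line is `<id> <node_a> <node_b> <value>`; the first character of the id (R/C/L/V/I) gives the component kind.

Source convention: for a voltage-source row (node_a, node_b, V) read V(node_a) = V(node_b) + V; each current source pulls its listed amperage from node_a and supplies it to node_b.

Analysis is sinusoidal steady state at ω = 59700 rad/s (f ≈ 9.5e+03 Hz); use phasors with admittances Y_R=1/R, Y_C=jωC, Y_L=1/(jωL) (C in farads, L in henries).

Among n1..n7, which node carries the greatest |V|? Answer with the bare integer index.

Element admittances at ω=59700 rad/s:
  Y(R1) = 0.0002169+0.000j S between n5,n3
  Y(R2) = 0.001266+0.000j S between n4,n6
  Y(R3) = 0.003378+0.000j S between n0,n4
  I1: injects 0.595 A into n5 (from n7)
  Y(R4) = 0.0009174+0.000j S between n7,n2
  Y(R5) = 0.001795+0.000j S between n2,n7
  I2: injects 0.00247 A into n7 (from n1)
  Y(L1) = 0.000-0.04491j S between n0,n2
  Y(R6) = 0.0001736+0.000j S between n0,n6
  Y(L2) = 0.000-0.1537j S between n1,n5
  Y(L3) = 0.000-0.03297j S between n5,n6
  Y(C1) = 0.000+0.008776j S between n0,n1
  Y(R7) = 0.0001704+0.000j S between n3,n7
  I3: injects 0.0014 A into n1 (from n5)
  Y(R8) = 0.001577+0.000j S between n4,n6
  Y(R9) = 0.07353+0.000j S between n1,n5
  V1: constraint V(n4)−V(n2) = 40.1
Assemble and solve the 8×8 MNA system:
  V(n1)=18.08-73.78j  V(n2)=1.945-17.64j  V(n3)=-81.13-47.72j  V(n4)=42.05-17.64j  V(n5)=18.88-69.94j  V(n6)=14.22-67.62j  V(n7)=-208.5-19.41j
  i(V1)=-0.2212-0.08252j

7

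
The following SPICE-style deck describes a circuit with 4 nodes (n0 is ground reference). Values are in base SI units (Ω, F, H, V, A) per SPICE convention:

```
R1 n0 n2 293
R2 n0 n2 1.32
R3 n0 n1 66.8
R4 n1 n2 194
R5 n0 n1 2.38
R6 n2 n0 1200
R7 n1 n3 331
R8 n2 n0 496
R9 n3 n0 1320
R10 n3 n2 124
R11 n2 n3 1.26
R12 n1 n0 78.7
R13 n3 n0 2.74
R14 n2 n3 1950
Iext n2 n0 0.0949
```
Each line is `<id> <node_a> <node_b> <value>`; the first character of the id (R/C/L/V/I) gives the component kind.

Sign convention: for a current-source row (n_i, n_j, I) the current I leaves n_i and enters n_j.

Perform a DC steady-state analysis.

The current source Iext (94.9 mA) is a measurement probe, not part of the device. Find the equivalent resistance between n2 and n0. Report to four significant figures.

R_eq = 0.9790 Ω

Element admittances at DC:
  Y(R1) = 0.003413 S between n0,n2
  Y(R2) = 0.7576 S between n0,n2
  Y(R3) = 0.01497 S between n0,n1
  Y(R4) = 0.005155 S between n1,n2
  Y(R5) = 0.4202 S between n0,n1
  Y(R6) = 0.0008333 S between n2,n0
  Y(R7) = 0.003021 S between n1,n3
  Y(R8) = 0.002016 S between n2,n0
  Y(R9) = 0.0007576 S between n3,n0
  Y(R10) = 0.008065 S between n3,n2
  Y(R11) = 0.7937 S between n2,n3
  Y(R12) = 0.01271 S between n1,n0
  Y(R13) = 0.3650 S between n3,n0
  Y(R14) = 0.0005128 S between n2,n3
  Iext: injects 0.0949 A into n0 (from n2)
Assemble and solve the 3×3 MNA system:
  V(n1)=-0.001472  V(n2)=-0.09290  V(n3)=-0.06365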